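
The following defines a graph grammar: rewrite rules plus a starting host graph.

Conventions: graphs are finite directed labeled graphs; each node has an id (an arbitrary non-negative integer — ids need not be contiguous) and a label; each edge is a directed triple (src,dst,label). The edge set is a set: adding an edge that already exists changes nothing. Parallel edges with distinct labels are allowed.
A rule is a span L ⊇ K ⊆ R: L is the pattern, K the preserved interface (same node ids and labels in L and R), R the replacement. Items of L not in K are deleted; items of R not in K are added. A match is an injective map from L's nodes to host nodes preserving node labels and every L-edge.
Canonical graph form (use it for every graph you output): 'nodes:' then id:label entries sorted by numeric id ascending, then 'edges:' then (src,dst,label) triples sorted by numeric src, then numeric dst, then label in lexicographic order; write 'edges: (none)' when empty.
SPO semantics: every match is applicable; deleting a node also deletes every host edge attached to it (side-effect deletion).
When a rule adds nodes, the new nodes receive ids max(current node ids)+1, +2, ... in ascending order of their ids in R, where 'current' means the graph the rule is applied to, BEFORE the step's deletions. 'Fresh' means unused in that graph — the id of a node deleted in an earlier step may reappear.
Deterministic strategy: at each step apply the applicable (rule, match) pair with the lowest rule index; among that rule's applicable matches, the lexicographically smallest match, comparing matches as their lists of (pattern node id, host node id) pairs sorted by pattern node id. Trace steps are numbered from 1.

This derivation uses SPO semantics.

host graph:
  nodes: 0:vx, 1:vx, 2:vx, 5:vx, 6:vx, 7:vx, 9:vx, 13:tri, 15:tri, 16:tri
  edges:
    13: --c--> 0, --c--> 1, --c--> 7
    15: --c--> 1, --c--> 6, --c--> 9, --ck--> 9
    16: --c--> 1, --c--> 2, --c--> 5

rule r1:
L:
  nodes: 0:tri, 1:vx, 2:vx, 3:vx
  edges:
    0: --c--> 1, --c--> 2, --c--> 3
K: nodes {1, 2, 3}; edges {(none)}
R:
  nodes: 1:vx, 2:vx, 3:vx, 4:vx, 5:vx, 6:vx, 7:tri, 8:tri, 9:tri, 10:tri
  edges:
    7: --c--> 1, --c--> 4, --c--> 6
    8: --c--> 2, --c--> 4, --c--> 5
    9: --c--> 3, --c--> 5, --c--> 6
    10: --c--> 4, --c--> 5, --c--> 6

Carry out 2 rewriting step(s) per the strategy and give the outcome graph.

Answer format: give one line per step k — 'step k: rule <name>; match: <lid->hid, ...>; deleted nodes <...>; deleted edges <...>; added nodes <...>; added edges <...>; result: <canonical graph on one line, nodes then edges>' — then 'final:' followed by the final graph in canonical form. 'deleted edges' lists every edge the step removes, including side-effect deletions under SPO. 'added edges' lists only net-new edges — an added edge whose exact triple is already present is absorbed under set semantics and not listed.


step 1: rule r1; match: 0->13, 1->0, 2->1, 3->7; deleted nodes 13; deleted edges (13,0,c); (13,1,c); (13,7,c); added nodes 17, 18, 19, 20, 21, 22, 23; added edges (20,0,c); (20,17,c); (20,19,c); (21,1,c); (21,17,c); (21,18,c); (22,7,c); (22,18,c); (22,19,c); (23,17,c); (23,18,c); (23,19,c); result: nodes: 0:vx, 1:vx, 2:vx, 5:vx, 6:vx, 7:vx, 9:vx, 15:tri, 16:tri, 17:vx, 18:vx, 19:vx, 20:tri, 21:tri, 22:tri, 23:tri edges: (15,1,c); (15,6,c); (15,9,c); (15,9,ck); (16,1,c); (16,2,c); (16,5,c); (20,0,c); (20,17,c); (20,19,c); (21,1,c); (21,17,c); (21,18,c); (22,7,c); (22,18,c); (22,19,c); (23,17,c); (23,18,c); (23,19,c)
step 2: rule r1; match: 0->15, 1->1, 2->6, 3->9; deleted nodes 15; deleted edges (15,1,c); (15,6,c); (15,9,c); (15,9,ck); added nodes 24, 25, 26, 27, 28, 29, 30; added edges (27,1,c); (27,24,c); (27,26,c); (28,6,c); (28,24,c); (28,25,c); (29,9,c); (29,25,c); (29,26,c); (30,24,c); (30,25,c); (30,26,c); result: nodes: 0:vx, 1:vx, 2:vx, 5:vx, 6:vx, 7:vx, 9:vx, 16:tri, 17:vx, 18:vx, 19:vx, 20:tri, 21:tri, 22:tri, 23:tri, 24:vx, 25:vx, 26:vx, 27:tri, 28:tri, 29:tri, 30:tri edges: (16,1,c); (16,2,c); (16,5,c); (20,0,c); (20,17,c); (20,19,c); (21,1,c); (21,17,c); (21,18,c); (22,7,c); (22,18,c); (22,19,c); (23,17,c); (23,18,c); (23,19,c); (27,1,c); (27,24,c); (27,26,c); (28,6,c); (28,24,c); (28,25,c); (29,9,c); (29,25,c); (29,26,c); (30,24,c); (30,25,c); (30,26,c)
final:
nodes: 0:vx, 1:vx, 2:vx, 5:vx, 6:vx, 7:vx, 9:vx, 16:tri, 17:vx, 18:vx, 19:vx, 20:tri, 21:tri, 22:tri, 23:tri, 24:vx, 25:vx, 26:vx, 27:tri, 28:tri, 29:tri, 30:tri
edges: (16,1,c); (16,2,c); (16,5,c); (20,0,c); (20,17,c); (20,19,c); (21,1,c); (21,17,c); (21,18,c); (22,7,c); (22,18,c); (22,19,c); (23,17,c); (23,18,c); (23,19,c); (27,1,c); (27,24,c); (27,26,c); (28,6,c); (28,24,c); (28,25,c); (29,9,c); (29,25,c); (29,26,c); (30,24,c); (30,25,c); (30,26,c)


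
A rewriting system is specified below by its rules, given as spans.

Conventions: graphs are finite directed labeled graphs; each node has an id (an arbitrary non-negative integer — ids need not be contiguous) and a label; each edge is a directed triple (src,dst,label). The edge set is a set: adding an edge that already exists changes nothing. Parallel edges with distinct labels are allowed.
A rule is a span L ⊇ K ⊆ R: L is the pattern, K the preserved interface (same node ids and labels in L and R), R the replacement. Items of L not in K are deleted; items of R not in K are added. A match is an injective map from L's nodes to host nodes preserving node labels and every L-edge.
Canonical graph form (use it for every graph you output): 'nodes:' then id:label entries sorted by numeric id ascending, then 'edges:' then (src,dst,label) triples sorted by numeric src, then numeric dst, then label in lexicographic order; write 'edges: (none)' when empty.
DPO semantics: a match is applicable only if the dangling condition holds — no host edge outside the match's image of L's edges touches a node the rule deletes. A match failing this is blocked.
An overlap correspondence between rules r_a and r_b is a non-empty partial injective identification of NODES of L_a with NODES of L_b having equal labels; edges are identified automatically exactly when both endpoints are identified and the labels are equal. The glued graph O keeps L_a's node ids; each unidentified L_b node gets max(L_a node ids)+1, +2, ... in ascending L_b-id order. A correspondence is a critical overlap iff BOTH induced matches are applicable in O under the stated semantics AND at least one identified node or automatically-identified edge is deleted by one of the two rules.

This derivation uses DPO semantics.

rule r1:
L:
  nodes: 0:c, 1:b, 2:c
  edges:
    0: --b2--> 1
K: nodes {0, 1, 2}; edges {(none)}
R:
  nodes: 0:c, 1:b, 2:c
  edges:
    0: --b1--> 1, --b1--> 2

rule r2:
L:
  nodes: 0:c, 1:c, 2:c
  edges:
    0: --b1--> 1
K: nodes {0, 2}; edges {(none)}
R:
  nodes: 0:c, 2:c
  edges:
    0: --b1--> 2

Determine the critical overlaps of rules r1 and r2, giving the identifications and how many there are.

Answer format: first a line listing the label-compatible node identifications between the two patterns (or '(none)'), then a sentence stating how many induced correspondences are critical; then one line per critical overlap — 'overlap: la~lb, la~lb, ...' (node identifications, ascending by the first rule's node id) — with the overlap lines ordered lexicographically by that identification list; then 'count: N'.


label-compatible node identifications between L(r1) and L(r2): 0~0, 0~1, 0~2, 2~0, 2~1, 2~2
3 of the induced correspondences are critical overlaps of r1 and r2.
overlap: 0~0, 2~1
overlap: 0~2, 2~1
overlap: 2~1
count: 3


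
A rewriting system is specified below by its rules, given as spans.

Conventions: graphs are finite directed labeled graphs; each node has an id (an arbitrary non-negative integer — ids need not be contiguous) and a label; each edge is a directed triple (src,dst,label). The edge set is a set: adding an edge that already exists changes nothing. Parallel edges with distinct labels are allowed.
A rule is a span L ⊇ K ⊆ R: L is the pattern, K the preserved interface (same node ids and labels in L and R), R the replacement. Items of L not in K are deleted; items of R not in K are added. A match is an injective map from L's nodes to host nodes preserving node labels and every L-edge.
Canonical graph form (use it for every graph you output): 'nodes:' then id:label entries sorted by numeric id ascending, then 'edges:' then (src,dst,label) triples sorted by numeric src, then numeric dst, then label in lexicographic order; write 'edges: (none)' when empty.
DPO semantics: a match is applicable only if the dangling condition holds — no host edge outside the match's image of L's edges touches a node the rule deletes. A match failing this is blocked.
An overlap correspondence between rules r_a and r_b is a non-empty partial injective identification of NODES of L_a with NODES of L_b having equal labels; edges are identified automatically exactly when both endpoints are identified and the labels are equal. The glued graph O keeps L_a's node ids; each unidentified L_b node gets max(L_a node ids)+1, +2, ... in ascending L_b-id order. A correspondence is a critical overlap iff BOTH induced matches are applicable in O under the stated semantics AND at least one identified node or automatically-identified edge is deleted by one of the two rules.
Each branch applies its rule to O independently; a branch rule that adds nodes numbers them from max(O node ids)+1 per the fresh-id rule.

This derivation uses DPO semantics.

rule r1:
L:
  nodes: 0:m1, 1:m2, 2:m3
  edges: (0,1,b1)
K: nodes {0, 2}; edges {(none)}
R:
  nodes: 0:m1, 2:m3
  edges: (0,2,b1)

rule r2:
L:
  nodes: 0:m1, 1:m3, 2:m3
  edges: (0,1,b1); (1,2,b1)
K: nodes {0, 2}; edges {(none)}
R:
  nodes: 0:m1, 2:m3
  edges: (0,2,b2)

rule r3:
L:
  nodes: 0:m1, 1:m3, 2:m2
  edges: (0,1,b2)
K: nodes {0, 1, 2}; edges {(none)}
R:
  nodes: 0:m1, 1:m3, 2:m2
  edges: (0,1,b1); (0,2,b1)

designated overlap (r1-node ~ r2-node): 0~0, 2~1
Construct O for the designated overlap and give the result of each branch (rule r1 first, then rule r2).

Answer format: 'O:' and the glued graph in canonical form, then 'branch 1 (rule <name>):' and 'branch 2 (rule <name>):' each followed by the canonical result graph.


O:
nodes: 0:m1, 1:m2, 2:m3, 3:m3
edges: (0,1,b1); (0,2,b1); (2,3,b1)
branch 1 (rule r1):
nodes: 0:m1, 2:m3, 3:m3
edges: (0,2,b1); (2,3,b1)
branch 2 (rule r2):
nodes: 0:m1, 1:m2, 3:m3
edges: (0,1,b1); (0,3,b2)


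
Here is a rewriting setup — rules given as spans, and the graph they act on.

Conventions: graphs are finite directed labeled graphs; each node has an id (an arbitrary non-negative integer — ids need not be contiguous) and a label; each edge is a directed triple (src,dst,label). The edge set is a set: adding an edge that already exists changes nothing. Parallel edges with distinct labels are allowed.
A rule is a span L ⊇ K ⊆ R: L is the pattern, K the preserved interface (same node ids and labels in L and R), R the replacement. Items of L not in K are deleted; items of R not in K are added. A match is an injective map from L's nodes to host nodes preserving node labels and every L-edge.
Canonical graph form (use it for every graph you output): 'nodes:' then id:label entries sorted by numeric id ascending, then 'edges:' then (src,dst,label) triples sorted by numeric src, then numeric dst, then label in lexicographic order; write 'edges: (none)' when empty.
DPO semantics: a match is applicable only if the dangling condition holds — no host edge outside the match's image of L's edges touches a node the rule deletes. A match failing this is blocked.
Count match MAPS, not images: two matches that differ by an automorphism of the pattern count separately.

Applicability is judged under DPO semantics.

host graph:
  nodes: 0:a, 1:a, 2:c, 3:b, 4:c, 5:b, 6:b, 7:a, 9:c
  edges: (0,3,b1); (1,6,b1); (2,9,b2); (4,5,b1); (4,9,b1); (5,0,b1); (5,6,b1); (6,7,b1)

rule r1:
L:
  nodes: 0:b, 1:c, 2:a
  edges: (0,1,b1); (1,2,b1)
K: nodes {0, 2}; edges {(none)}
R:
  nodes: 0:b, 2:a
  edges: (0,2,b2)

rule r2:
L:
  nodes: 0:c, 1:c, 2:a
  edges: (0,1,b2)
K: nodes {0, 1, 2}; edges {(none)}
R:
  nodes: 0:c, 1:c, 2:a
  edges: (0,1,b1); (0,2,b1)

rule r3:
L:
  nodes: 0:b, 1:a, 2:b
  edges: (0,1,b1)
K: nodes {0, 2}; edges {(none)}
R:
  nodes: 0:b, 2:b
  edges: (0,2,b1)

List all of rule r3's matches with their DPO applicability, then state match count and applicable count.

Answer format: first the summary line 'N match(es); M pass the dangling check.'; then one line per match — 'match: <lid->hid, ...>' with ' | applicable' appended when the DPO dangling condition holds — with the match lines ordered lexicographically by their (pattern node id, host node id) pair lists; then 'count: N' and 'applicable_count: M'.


4 match(es); 2 pass the dangling check.
match: 0->5, 1->0, 2->3
match: 0->5, 1->0, 2->6
match: 0->6, 1->7, 2->3 | applicable
match: 0->6, 1->7, 2->5 | applicable
count: 4
applicable_count: 2


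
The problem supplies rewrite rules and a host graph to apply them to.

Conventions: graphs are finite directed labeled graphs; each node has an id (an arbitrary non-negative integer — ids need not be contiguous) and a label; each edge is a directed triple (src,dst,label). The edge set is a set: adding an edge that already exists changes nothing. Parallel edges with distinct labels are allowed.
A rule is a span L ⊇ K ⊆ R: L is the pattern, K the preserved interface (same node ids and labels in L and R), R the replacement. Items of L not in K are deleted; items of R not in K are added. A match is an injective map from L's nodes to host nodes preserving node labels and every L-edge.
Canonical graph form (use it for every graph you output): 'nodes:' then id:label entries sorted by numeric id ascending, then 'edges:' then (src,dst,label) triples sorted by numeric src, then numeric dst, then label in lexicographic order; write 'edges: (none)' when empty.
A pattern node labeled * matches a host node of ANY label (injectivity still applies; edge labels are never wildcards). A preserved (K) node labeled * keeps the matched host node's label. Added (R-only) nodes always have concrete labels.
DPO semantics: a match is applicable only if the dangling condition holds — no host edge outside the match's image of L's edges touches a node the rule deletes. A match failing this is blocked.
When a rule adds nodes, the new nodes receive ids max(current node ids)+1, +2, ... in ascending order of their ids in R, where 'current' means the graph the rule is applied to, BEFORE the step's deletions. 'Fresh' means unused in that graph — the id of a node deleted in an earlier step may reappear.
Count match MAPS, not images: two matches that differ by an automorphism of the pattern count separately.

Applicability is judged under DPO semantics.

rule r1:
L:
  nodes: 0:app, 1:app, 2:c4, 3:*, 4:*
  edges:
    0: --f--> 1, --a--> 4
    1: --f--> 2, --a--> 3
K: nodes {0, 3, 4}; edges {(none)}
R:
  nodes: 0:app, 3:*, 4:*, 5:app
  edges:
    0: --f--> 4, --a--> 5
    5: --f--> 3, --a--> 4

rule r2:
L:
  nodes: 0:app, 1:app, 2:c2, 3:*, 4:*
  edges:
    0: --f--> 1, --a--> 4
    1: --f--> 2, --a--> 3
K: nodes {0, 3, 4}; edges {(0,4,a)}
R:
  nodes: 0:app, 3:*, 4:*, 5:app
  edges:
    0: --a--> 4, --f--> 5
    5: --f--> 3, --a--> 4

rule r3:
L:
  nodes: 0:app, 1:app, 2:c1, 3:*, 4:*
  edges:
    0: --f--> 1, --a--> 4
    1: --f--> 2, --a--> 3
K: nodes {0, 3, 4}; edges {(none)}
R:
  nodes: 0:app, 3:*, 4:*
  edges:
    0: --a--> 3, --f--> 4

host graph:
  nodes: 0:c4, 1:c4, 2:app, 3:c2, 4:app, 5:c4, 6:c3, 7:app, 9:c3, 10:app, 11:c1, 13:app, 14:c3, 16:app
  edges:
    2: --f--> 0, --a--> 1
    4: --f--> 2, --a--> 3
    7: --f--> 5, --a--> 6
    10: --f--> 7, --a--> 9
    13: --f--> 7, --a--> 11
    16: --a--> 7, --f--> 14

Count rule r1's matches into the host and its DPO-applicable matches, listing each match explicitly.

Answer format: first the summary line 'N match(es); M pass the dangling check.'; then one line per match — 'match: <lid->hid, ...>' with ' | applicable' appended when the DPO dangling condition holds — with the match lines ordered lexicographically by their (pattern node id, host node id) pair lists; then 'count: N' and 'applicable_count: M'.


3 match(es); 1 pass the dangling check.
match: 0->4, 1->2, 2->0, 3->1, 4->3 | applicable
match: 0->10, 1->7, 2->5, 3->6, 4->9
match: 0->13, 1->7, 2->5, 3->6, 4->11
count: 3
applicable_count: 1


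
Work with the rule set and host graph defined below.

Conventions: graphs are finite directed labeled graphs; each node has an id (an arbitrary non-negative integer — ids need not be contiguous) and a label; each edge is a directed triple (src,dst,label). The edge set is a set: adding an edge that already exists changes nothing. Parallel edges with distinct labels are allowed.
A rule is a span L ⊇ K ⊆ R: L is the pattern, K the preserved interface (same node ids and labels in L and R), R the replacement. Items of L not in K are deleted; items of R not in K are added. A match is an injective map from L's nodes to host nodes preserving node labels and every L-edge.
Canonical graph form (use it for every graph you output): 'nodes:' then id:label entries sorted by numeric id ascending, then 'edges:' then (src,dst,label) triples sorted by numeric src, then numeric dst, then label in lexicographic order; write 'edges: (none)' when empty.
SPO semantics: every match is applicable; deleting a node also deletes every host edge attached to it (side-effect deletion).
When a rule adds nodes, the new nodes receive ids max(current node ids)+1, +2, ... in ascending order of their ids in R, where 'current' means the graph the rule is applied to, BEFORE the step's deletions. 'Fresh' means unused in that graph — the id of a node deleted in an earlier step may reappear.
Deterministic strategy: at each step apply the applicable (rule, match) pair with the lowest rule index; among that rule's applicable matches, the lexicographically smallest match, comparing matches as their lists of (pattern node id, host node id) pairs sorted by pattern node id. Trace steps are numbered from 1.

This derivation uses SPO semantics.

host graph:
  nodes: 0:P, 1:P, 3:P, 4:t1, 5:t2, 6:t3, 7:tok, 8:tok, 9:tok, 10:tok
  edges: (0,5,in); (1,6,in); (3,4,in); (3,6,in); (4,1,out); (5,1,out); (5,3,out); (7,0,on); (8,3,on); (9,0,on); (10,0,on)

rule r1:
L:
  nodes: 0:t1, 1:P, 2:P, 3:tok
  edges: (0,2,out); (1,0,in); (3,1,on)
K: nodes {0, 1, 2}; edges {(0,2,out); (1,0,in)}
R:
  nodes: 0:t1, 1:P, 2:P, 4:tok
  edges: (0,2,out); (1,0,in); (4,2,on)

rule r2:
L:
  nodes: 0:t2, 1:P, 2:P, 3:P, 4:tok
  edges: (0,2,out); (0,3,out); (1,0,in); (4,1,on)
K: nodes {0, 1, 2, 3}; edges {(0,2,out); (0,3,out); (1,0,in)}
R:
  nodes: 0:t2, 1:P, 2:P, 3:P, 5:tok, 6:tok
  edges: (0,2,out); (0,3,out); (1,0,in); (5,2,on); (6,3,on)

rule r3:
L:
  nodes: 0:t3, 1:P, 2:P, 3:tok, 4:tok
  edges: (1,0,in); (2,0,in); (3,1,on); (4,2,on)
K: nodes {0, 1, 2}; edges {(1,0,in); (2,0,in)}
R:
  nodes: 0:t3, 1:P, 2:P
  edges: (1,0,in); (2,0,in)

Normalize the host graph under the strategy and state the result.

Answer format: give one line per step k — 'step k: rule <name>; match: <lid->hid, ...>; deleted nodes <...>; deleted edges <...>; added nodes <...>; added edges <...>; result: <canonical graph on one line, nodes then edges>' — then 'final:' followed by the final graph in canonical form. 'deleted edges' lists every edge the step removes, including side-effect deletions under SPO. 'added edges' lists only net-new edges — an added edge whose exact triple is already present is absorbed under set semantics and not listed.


step 1: rule r1; match: 0->4, 1->3, 2->1, 3->8; deleted nodes 8; deleted edges (8,3,on); added nodes 11; added edges (11,1,on); result: nodes: 0:P, 1:P, 3:P, 4:t1, 5:t2, 6:t3, 7:tok, 9:tok, 10:tok, 11:tok edges: (0,5,in); (1,6,in); (3,4,in); (3,6,in); (4,1,out); (5,1,out); (5,3,out); (7,0,on); (9,0,on); (10,0,on); (11,1,on)
step 2: rule r2; match: 0->5, 1->0, 2->1, 3->3, 4->7; deleted nodes 7; deleted edges (7,0,on); added nodes 12, 13; added edges (12,1,on); (13,3,on); result: nodes: 0:P, 1:P, 3:P, 4:t1, 5:t2, 6:t3, 9:tok, 10:tok, 11:tok, 12:tok, 13:tok edges: (0,5,in); (1,6,in); (3,4,in); (3,6,in); (4,1,out); (5,1,out); (5,3,out); (9,0,on); (10,0,on); (11,1,on); (12,1,on); (13,3,on)
step 3: rule r1; match: 0->4, 1->3, 2->1, 3->13; deleted nodes 13; deleted edges (13,3,on); added nodes 14; added edges (14,1,on); result: nodes: 0:P, 1:P, 3:P, 4:t1, 5:t2, 6:t3, 9:tok, 10:tok, 11:tok, 12:tok, 14:tok edges: (0,5,in); (1,6,in); (3,4,in); (3,6,in); (4,1,out); (5,1,out); (5,3,out); (9,0,on); (10,0,on); (11,1,on); (12,1,on); (14,1,on)
step 4: rule r2; match: 0->5, 1->0, 2->1, 3->3, 4->9; deleted nodes 9; deleted edges (9,0,on); added nodes 15, 16; added edges (15,1,on); (16,3,on); result: nodes: 0:P, 1:P, 3:P, 4:t1, 5:t2, 6:t3, 10:tok, 11:tok, 12:tok, 14:tok, 15:tok, 16:tok edges: (0,5,in); (1,6,in); (3,4,in); (3,6,in); (4,1,out); (5,1,out); (5,3,out); (10,0,on); (11,1,on); (12,1,on); (14,1,on); (15,1,on); (16,3,on)
step 5: rule r1; match: 0->4, 1->3, 2->1, 3->16; deleted nodes 16; deleted edges (16,3,on); added nodes 17; added edges (17,1,on); result: nodes: 0:P, 1:P, 3:P, 4:t1, 5:t2, 6:t3, 10:tok, 11:tok, 12:tok, 14:tok, 15:tok, 17:tok edges: (0,5,in); (1,6,in); (3,4,in); (3,6,in); (4,1,out); (5,1,out); (5,3,out); (10,0,on); (11,1,on); (12,1,on); (14,1,on); (15,1,on); (17,1,on)
step 6: rule r2; match: 0->5, 1->0, 2->1, 3->3, 4->10; deleted nodes 10; deleted edges (10,0,on); added nodes 18, 19; added edges (18,1,on); (19,3,on); result: nodes: 0:P, 1:P, 3:P, 4:t1, 5:t2, 6:t3, 11:tok, 12:tok, 14:tok, 15:tok, 17:tok, 18:tok, 19:tok edges: (0,5,in); (1,6,in); (3,4,in); (3,6,in); (4,1,out); (5,1,out); (5,3,out); (11,1,on); (12,1,on); (14,1,on); (15,1,on); (17,1,on); (18,1,on); (19,3,on)
step 7: rule r1; match: 0->4, 1->3, 2->1, 3->19; deleted nodes 19; deleted edges (19,3,on); added nodes 20; added edges (20,1,on); result: nodes: 0:P, 1:P, 3:P, 4:t1, 5:t2, 6:t3, 11:tok, 12:tok, 14:tok, 15:tok, 17:tok, 18:tok, 20:tok edges: (0,5,in); (1,6,in); (3,4,in); (3,6,in); (4,1,out); (5,1,out); (5,3,out); (11,1,on); (12,1,on); (14,1,on); (15,1,on); (17,1,on); (18,1,on); (20,1,on)
final:
nodes: 0:P, 1:P, 3:P, 4:t1, 5:t2, 6:t3, 11:tok, 12:tok, 14:tok, 15:tok, 17:tok, 18:tok, 20:tok
edges: (0,5,in); (1,6,in); (3,4,in); (3,6,in); (4,1,out); (5,1,out); (5,3,out); (11,1,on); (12,1,on); (14,1,on); (15,1,on); (17,1,on); (18,1,on); (20,1,on)


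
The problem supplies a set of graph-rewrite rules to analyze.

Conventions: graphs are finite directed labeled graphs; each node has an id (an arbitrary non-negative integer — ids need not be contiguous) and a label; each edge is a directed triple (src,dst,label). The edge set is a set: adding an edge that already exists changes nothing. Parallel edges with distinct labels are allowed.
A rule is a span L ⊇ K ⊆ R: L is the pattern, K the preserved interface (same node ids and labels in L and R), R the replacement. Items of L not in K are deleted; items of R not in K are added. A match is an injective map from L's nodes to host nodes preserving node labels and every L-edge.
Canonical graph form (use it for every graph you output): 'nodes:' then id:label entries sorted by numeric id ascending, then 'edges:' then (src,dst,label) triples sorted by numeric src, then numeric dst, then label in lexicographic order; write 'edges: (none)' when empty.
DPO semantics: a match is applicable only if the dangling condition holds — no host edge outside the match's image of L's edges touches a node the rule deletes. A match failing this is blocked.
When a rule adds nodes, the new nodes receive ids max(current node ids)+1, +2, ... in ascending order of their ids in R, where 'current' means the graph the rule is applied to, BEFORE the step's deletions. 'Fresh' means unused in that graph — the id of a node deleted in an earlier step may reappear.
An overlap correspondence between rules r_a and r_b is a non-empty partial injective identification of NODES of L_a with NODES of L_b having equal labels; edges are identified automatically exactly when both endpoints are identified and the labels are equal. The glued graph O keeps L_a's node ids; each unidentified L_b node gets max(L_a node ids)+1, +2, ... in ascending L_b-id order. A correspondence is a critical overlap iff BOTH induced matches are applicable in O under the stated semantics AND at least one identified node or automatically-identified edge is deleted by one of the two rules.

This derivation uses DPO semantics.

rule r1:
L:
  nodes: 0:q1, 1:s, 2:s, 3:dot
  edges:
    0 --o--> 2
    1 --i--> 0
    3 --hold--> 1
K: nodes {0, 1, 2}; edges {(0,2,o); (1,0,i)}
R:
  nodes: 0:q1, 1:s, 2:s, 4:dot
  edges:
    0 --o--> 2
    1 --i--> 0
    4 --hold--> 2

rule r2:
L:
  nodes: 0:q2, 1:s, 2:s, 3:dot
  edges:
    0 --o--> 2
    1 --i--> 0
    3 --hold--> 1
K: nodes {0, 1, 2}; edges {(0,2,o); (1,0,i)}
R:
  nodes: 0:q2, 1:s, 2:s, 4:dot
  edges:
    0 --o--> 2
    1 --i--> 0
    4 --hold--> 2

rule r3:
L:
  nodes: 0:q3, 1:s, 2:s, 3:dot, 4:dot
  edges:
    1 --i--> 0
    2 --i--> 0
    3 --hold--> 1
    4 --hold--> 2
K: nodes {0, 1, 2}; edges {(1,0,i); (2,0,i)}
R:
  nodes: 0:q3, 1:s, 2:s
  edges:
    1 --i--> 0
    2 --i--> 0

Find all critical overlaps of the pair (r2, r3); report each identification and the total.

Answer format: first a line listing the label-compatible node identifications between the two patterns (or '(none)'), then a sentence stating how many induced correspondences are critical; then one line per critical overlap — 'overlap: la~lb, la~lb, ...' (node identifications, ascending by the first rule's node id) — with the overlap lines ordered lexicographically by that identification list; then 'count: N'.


label-compatible node identifications between L(r2) and L(r3): 1~1, 1~2, 2~1, 2~2, 3~3, 3~4
4 of the induced correspondences are critical overlaps of r2 and r3.
overlap: 1~1, 2~2, 3~3
overlap: 1~1, 3~3
overlap: 1~2, 2~1, 3~4
overlap: 1~2, 3~4
count: 4


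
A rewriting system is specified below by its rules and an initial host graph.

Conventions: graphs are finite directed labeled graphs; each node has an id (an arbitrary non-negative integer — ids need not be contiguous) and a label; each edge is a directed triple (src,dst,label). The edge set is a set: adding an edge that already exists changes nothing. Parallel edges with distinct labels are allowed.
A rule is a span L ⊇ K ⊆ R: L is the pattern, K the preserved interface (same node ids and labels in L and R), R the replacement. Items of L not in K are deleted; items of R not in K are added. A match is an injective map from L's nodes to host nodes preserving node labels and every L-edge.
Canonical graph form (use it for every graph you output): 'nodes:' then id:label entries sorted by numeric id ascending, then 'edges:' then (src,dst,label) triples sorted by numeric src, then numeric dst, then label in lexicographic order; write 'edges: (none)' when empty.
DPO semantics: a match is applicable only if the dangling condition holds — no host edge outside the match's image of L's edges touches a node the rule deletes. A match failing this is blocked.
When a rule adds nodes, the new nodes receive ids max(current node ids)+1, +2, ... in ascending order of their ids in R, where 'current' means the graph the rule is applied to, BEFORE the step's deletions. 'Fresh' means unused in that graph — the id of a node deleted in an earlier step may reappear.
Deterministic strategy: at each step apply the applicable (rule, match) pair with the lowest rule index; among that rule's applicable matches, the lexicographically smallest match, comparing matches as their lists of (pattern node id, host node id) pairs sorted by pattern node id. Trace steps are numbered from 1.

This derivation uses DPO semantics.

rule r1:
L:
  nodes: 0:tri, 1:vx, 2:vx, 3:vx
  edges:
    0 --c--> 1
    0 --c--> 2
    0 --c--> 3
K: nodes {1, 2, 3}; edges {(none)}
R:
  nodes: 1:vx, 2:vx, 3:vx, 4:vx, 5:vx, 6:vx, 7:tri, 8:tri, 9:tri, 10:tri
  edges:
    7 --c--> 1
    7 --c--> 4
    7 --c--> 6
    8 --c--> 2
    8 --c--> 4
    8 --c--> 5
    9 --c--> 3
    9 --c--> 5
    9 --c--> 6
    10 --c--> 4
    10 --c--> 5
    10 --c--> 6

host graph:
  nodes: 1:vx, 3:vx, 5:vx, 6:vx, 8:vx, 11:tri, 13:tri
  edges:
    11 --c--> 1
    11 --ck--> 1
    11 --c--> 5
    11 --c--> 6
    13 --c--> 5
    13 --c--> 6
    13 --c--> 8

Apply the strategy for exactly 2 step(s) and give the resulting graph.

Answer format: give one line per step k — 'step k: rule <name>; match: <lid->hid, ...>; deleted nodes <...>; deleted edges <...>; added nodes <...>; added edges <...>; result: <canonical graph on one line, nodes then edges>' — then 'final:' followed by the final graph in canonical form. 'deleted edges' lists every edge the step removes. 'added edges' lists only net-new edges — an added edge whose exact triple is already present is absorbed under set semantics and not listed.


step 1: rule r1; match: 0->13, 1->5, 2->6, 3->8; deleted nodes 13; deleted edges (13,5,c); (13,6,c); (13,8,c); added nodes 14, 15, 16, 17, 18, 19, 20; added edges (17,5,c); (17,14,c); (17,16,c); (18,6,c); (18,14,c); (18,15,c); (19,8,c); (19,15,c); (19,16,c); (20,14,c); (20,15,c); (20,16,c); result: nodes: 1:vx, 3:vx, 5:vx, 6:vx, 8:vx, 11:tri, 14:vx, 15:vx, 16:vx, 17:tri, 18:tri, 19:tri, 20:tri edges: (11,1,c); (11,1,ck); (11,5,c); (11,6,c); (17,5,c); (17,14,c); (17,16,c); (18,6,c); (18,14,c); (18,15,c); (19,8,c); (19,15,c); (19,16,c); (20,14,c); (20,15,c); (20,16,c)
step 2: rule r1; match: 0->17, 1->5, 2->14, 3->16; deleted nodes 17; deleted edges (17,5,c); (17,14,c); (17,16,c); added nodes 21, 22, 23, 24, 25, 26, 27; added edges (24,5,c); (24,21,c); (24,23,c); (25,14,c); (25,21,c); (25,22,c); (26,16,c); (26,22,c); (26,23,c); (27,21,c); (27,22,c); (27,23,c); result: nodes: 1:vx, 3:vx, 5:vx, 6:vx, 8:vx, 11:tri, 14:vx, 15:vx, 16:vx, 18:tri, 19:tri, 20:tri, 21:vx, 22:vx, 23:vx, 24:tri, 25:tri, 26:tri, 27:tri edges: (11,1,c); (11,1,ck); (11,5,c); (11,6,c); (18,6,c); (18,14,c); (18,15,c); (19,8,c); (19,15,c); (19,16,c); (20,14,c); (20,15,c); (20,16,c); (24,5,c); (24,21,c); (24,23,c); (25,14,c); (25,21,c); (25,22,c); (26,16,c); (26,22,c); (26,23,c); (27,21,c); (27,22,c); (27,23,c)
final:
nodes: 1:vx, 3:vx, 5:vx, 6:vx, 8:vx, 11:tri, 14:vx, 15:vx, 16:vx, 18:tri, 19:tri, 20:tri, 21:vx, 22:vx, 23:vx, 24:tri, 25:tri, 26:tri, 27:tri
edges: (11,1,c); (11,1,ck); (11,5,c); (11,6,c); (18,6,c); (18,14,c); (18,15,c); (19,8,c); (19,15,c); (19,16,c); (20,14,c); (20,15,c); (20,16,c); (24,5,c); (24,21,c); (24,23,c); (25,14,c); (25,21,c); (25,22,c); (26,16,c); (26,22,c); (26,23,c); (27,21,c); (27,22,c); (27,23,c)


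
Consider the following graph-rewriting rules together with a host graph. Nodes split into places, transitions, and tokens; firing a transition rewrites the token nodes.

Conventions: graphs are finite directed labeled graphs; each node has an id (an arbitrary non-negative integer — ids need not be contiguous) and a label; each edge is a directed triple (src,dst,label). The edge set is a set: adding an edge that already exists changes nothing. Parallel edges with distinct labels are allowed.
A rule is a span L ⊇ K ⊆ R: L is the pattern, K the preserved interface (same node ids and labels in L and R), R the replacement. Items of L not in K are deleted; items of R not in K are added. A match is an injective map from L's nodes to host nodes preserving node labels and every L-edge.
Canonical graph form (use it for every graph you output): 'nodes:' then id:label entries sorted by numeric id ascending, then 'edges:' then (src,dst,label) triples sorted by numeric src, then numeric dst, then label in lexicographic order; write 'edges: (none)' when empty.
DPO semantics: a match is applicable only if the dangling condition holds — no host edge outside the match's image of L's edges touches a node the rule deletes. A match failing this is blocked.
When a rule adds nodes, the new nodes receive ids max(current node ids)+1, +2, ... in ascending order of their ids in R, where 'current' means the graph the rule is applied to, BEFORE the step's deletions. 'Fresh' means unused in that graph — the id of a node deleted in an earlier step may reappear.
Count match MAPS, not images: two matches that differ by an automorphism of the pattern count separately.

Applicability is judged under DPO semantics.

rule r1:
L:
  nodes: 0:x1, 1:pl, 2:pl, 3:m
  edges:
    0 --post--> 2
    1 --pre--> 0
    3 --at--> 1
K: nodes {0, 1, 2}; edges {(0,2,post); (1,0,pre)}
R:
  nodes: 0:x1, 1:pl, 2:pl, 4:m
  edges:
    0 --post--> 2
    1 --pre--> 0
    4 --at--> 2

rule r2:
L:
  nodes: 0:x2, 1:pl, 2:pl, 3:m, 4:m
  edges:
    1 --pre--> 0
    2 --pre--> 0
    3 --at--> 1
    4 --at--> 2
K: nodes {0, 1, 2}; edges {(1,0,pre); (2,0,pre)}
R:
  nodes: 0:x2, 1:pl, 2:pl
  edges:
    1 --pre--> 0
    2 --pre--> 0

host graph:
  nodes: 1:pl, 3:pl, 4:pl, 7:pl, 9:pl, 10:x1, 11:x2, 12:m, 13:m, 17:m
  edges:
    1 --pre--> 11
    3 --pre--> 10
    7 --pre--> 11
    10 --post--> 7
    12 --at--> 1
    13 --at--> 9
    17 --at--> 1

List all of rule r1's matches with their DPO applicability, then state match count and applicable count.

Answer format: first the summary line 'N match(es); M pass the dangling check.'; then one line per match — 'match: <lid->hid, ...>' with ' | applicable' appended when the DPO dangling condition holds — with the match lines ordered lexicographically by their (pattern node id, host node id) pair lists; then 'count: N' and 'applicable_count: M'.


0 match(es); 0 pass the dangling check.
count: 0
applicable_count: 0


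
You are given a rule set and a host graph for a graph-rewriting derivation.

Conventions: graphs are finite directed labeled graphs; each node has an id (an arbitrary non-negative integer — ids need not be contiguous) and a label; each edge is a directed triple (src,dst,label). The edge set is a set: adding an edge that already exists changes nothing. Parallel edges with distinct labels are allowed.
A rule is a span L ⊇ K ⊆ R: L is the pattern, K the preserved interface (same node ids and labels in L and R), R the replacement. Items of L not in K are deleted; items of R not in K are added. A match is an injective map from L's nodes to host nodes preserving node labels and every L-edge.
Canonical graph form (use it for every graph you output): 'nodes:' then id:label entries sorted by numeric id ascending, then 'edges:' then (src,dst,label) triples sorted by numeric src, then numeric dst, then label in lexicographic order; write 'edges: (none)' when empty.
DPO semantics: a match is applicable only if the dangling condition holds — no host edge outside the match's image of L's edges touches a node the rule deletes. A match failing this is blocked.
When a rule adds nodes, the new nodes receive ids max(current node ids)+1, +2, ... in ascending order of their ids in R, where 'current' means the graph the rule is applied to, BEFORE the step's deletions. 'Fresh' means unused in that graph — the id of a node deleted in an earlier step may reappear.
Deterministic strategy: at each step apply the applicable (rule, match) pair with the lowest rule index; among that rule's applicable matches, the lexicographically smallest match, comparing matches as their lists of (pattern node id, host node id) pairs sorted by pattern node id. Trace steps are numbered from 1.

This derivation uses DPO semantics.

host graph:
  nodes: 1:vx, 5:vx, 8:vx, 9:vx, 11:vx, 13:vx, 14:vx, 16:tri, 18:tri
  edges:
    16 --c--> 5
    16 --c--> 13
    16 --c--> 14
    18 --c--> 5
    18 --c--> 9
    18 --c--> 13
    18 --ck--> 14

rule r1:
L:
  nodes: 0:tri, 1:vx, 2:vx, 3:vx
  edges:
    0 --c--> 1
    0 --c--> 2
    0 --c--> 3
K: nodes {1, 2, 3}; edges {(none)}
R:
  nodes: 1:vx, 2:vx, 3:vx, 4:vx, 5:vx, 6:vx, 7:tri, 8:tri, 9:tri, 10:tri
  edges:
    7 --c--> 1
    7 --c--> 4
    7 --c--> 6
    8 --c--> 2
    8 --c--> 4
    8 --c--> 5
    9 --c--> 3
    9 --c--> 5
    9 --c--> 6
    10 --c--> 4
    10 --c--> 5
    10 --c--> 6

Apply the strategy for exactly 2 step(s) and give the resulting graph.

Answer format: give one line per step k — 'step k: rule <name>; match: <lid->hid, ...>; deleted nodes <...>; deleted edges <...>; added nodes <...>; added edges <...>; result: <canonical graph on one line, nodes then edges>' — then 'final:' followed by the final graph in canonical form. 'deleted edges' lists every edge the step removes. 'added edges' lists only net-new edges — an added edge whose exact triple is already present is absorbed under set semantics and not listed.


step 1: rule r1; match: 0->16, 1->5, 2->13, 3->14; deleted nodes 16; deleted edges (16,5,c); (16,13,c); (16,14,c); added nodes 19, 20, 21, 22, 23, 24, 25; added edges (22,5,c); (22,19,c); (22,21,c); (23,13,c); (23,19,c); (23,20,c); (24,14,c); (24,20,c); (24,21,c); (25,19,c); (25,20,c); (25,21,c); result: nodes: 1:vx, 5:vx, 8:vx, 9:vx, 11:vx, 13:vx, 14:vx, 18:tri, 19:vx, 20:vx, 21:vx, 22:tri, 23:tri, 24:tri, 25:tri edges: (18,5,c); (18,9,c); (18,13,c); (18,14,ck); (22,5,c); (22,19,c); (22,21,c); (23,13,c); (23,19,c); (23,20,c); (24,14,c); (24,20,c); (24,21,c); (25,19,c); (25,20,c); (25,21,c)
step 2: rule r1; match: 0->22, 1->5, 2->19, 3->21; deleted nodes 22; deleted edges (22,5,c); (22,19,c); (22,21,c); added nodes 26, 27, 28, 29, 30, 31, 32; added edges (29,5,c); (29,26,c); (29,28,c); (30,19,c); (30,26,c); (30,27,c); (31,21,c); (31,27,c); (31,28,c); (32,26,c); (32,27,c); (32,28,c); result: nodes: 1:vx, 5:vx, 8:vx, 9:vx, 11:vx, 13:vx, 14:vx, 18:tri, 19:vx, 20:vx, 21:vx, 23:tri, 24:tri, 25:tri, 26:vx, 27:vx, 28:vx, 29:tri, 30:tri, 31:tri, 32:tri edges: (18,5,c); (18,9,c); (18,13,c); (18,14,ck); (23,13,c); (23,19,c); (23,20,c); (24,14,c); (24,20,c); (24,21,c); (25,19,c); (25,20,c); (25,21,c); (29,5,c); (29,26,c); (29,28,c); (30,19,c); (30,26,c); (30,27,c); (31,21,c); (31,27,c); (31,28,c); (32,26,c); (32,27,c); (32,28,c)
final:
nodes: 1:vx, 5:vx, 8:vx, 9:vx, 11:vx, 13:vx, 14:vx, 18:tri, 19:vx, 20:vx, 21:vx, 23:tri, 24:tri, 25:tri, 26:vx, 27:vx, 28:vx, 29:tri, 30:tri, 31:tri, 32:tri
edges: (18,5,c); (18,9,c); (18,13,c); (18,14,ck); (23,13,c); (23,19,c); (23,20,c); (24,14,c); (24,20,c); (24,21,c); (25,19,c); (25,20,c); (25,21,c); (29,5,c); (29,26,c); (29,28,c); (30,19,c); (30,26,c); (30,27,c); (31,21,c); (31,27,c); (31,28,c); (32,26,c); (32,27,c); (32,28,c)


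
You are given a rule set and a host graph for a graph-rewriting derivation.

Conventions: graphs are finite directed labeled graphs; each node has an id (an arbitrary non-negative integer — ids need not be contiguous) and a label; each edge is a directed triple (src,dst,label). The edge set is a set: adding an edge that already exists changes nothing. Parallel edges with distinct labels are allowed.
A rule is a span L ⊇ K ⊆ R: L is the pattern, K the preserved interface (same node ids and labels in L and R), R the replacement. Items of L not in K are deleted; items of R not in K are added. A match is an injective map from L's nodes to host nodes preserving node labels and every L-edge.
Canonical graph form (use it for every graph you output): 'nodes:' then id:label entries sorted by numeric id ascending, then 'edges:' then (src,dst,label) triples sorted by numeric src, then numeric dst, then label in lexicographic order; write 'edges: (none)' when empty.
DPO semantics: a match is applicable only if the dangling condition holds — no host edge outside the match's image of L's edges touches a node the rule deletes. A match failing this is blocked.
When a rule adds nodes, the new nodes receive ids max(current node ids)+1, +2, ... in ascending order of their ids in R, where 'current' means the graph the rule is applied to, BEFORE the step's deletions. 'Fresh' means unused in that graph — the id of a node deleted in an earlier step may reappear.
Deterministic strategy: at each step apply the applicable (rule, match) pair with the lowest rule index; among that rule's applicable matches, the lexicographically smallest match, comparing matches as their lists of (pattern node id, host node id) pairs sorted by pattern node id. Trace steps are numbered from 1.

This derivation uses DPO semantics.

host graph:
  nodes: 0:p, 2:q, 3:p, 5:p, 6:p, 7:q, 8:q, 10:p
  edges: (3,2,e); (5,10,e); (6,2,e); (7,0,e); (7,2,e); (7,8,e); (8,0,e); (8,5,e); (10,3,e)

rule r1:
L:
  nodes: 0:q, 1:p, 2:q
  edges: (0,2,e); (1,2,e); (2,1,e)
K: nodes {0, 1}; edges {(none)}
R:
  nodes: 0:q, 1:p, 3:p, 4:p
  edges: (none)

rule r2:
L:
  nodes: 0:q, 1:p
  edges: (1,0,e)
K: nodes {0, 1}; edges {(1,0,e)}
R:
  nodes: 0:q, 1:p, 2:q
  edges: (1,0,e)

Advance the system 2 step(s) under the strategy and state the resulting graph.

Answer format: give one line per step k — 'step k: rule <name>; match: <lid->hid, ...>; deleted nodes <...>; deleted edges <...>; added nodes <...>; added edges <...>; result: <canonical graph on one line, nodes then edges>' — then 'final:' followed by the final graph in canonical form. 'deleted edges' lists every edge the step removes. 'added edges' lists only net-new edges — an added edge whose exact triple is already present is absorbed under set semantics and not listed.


step 1: rule r2; match: 0->2, 1->3; deleted nodes (none); deleted edges (none); added nodes 11; added edges (none); result: nodes: 0:p, 2:q, 3:p, 5:p, 6:p, 7:q, 8:q, 10:p, 11:q edges: (3,2,e); (5,10,e); (6,2,e); (7,0,e); (7,2,e); (7,8,e); (8,0,e); (8,5,e); (10,3,e)
step 2: rule r2; match: 0->2, 1->3; deleted nodes (none); deleted edges (none); added nodes 12; added edges (none); result: nodes: 0:p, 2:q, 3:p, 5:p, 6:p, 7:q, 8:q, 10:p, 11:q, 12:q edges: (3,2,e); (5,10,e); (6,2,e); (7,0,e); (7,2,e); (7,8,e); (8,0,e); (8,5,e); (10,3,e)
final:
nodes: 0:p, 2:q, 3:p, 5:p, 6:p, 7:q, 8:q, 10:p, 11:q, 12:q
edges: (3,2,e); (5,10,e); (6,2,e); (7,0,e); (7,2,e); (7,8,e); (8,0,e); (8,5,e); (10,3,e)
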